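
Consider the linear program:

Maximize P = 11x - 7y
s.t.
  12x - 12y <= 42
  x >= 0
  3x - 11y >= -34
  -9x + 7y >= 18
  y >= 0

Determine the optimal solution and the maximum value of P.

x = 20/39, y = 42/13, maximum P = -662/39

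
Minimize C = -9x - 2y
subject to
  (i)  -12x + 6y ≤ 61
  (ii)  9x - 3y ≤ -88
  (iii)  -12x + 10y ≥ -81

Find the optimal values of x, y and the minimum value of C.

x = -115/6, y = -169/6, minimum C = 1373/6

Vertices and C = -9x - 2y:
  (-115/6, -169/6) → C = 1373/6
  (-137/6, -71/2) → C = 553/2
  (-1123/54, -595/18) → C = 4559/18

The optimum lies where -12x + 6y = 61 and 9x - 3y = -88.
Solving simultaneously gives x = -115/6, y = -169/6.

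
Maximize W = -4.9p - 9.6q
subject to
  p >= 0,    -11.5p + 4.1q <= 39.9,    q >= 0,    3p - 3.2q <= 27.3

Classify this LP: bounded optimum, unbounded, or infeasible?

bounded optimum

Feasible corners and W = -4.9p - 9.6q:
  (0, 399/41) → W = -19152/205
  (0, 0) → W = 0
  (9.1, 0) → W = -44.59
The feasible region has finitely many vertices and no improving ray; the maximum is 0 at (0, 0).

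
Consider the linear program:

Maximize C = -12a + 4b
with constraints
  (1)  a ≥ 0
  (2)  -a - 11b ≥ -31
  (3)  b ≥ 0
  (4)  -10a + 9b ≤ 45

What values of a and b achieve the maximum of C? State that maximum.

Corner points and C = -12a + 4b:
  (0, 31/11) → C = 124/11
  (0, 0) → C = 0
  (31, 0) → C = -372

a = 0, b = 31/11, maximum C = 124/11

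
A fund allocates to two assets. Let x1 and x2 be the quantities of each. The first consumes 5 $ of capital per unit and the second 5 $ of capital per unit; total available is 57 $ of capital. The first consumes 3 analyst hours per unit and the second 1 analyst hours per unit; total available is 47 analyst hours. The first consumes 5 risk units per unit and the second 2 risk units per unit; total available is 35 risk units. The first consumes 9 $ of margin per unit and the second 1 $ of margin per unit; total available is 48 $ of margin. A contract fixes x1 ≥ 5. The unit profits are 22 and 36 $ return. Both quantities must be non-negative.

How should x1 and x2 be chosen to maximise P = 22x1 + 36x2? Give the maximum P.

Extreme points and P = 22x1 + 36x2:
  (16/3, 0) → P = 352/3
  (5, 0) → P = 110
  (5, 3) → P = 218

x1 = 5, x2 = 3, maximum P = 218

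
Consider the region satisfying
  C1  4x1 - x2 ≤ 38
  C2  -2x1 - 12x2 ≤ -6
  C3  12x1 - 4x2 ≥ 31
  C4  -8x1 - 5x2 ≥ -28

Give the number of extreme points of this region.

Pairwise boundary intersections that survive every other constraint:
  (99/38, 5/76)
  (153/43, -4/43)
  (267/92, 22/23)

3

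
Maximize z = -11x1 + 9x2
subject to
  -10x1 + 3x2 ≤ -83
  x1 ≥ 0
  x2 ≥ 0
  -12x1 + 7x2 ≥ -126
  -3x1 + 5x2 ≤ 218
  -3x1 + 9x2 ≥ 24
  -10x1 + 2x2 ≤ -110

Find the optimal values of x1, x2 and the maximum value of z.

x1 = 1069/41, x2 = 2429/41, maximum z = 10102/41

Feasible corners and z = -11x1 + 9x2:
  (1069/41, 2429/41) → z = 10102/41
  (82/5, 27) → z = 313/5
  (2156/39, 998/13) → z = 3230/39
  (434/29, 222/29) → z = -2776/29
  (173/14, 95/14) → z = -524/7

The optimum lies where -10x1 + 3x2 = -83 and -3x1 + 5x2 = 218.
Solving simultaneously gives x1 = 1069/41, x2 = 2429/41.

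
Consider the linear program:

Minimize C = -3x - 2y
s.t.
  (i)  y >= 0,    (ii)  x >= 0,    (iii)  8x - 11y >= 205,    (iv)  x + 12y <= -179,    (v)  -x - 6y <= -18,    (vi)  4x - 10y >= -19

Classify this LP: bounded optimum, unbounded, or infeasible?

The boundaries y = 0 and 8x - 11y = 205 meet at (205/8, 0), but that point violates x + 12y ≤ -179. Every candidate vertex is excluded by some other constraint, so the feasible region is empty.

infeasible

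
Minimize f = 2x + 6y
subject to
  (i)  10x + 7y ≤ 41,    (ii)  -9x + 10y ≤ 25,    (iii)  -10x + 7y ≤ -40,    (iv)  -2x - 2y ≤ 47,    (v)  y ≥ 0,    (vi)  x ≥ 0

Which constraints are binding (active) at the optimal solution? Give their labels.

(iii) and (v)

Extreme points and f = 2x + 6y:
  (81/20, 1/14) → f = 597/70
  (41/10, 0) → f = 41/5
  (4, 0) → f = 8

The minimum is at (4, 0). Substituting into each constraint, equality holds for (iii) and (v); the remaining constraints have slack.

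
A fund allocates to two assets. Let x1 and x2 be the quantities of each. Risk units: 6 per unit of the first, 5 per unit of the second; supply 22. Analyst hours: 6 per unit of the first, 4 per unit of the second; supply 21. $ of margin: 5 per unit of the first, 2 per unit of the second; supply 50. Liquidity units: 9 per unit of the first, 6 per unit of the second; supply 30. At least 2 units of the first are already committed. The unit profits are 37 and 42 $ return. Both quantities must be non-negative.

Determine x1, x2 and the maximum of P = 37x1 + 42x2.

Corner points and P = 37x1 + 42x2:
  (10/3, 0) → P = 370/3
  (2, 0) → P = 74
  (2, 2) → P = 158

The binding constraints are 6x1 + 5x2 = 22 and 9x1 + 6x2 = 30.
Solving simultaneously gives x1 = 2, x2 = 2.

x1 = 2, x2 = 2, maximum P = 158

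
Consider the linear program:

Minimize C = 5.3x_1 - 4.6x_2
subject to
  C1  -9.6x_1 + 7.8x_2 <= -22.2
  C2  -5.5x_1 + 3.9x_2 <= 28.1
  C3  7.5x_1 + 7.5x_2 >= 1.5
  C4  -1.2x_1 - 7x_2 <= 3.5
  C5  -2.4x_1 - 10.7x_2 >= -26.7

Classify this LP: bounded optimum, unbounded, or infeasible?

bounded optimum

Extreme points and C = 5.3x_1 - 4.6x_2:
  (2135/1276, -251/319) → C = 159339/12760
  (3715/1012, 423/253) → C = 119063/10120
  (22435/396, -337/33) → C = 1375079/3960
The feasible region has finitely many vertices and no improving ray; the minimum is 119063/10120 at (3715/1012, 423/253).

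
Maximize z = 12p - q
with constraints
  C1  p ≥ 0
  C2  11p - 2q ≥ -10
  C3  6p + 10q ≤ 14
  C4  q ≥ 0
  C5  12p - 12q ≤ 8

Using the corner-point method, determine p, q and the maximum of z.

p = 31/24, q = 5/8, maximum z = 119/8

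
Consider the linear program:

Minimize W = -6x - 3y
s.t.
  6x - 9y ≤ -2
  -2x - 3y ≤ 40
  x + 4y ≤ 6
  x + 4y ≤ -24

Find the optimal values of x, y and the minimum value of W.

The binding constraints are 6x - 9y = -2 and x + 4y = -24.
Solving simultaneously gives x = -224/33, y = -142/33.

x = -224/33, y = -142/33, minimum W = 590/11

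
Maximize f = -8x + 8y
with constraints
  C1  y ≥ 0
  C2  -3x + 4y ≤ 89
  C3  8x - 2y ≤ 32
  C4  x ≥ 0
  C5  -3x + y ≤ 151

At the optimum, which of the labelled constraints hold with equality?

Extreme points and f = -8x + 8y:
  (4, 0) → f = -32
  (0, 0) → f = 0
  (153/13, 404/13) → f = 2008/13
  (0, 89/4) → f = 178

The maximum is at (0, 89/4). Substituting into each constraint, equality holds for C2 and C4; the remaining constraints have slack.

C2 and C4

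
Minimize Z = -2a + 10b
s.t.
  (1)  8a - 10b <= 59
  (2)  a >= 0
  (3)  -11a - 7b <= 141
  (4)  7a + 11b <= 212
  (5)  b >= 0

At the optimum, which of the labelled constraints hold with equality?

Feasible corners and Z = -2a + 10b:
  (2769/158, 1283/158) → Z = 3646/79
  (59/8, 0) → Z = -59/4
  (0, 212/11) → Z = 2120/11
  (0, 0) → Z = 0

The minimum is at (59/8, 0). Substituting into each constraint, equality holds for (1) and (5); the remaining constraints have slack.

(1) and (5)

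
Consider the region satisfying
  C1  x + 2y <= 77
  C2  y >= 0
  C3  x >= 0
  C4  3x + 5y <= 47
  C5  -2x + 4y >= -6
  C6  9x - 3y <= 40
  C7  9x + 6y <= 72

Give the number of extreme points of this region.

6

Of the 21 pairwise boundary intersections, those satisfying every inequality are:
  (0, 0)
  (3, 0)
  (0, 47/5)
  (26/9, 23/3)
  (71/15, 13/15)
  (152/27, 32/9)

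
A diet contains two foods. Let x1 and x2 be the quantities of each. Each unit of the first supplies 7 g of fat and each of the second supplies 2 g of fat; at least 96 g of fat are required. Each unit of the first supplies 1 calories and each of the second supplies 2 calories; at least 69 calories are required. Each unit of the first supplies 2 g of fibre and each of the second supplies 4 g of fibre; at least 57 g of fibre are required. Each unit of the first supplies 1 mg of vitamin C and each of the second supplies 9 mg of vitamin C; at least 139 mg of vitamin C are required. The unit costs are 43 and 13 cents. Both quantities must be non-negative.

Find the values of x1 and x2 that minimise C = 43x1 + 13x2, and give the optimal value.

x1 = 9/2, x2 = 129/4, minimum C = 2451/4

The feasible region is unbounded (it extends along (0, 1), (1, 0)), but C strictly increases along every unbounded feasible direction, so there is no improving ray and the minimum is attained at a vertex.

The binding constraints are 7x1 + 2x2 = 96 and x1 + 2x2 = 69.
Solving simultaneously gives x1 = 9/2, x2 = 129/4.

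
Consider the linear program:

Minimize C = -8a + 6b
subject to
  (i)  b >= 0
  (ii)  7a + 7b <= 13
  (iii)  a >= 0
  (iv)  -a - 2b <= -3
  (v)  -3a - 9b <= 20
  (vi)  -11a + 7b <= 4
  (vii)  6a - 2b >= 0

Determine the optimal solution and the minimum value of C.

a = 5/7, b = 8/7, minimum C = 8/7

Extreme points and C = -8a + 6b:
  (5/7, 8/7) → C = 8/7
  (1/2, 19/14) → C = 29/7
  (13/29, 37/29) → C = 118/29

The binding constraints are 7a + 7b = 13 and -a - 2b = -3.
Solving simultaneously gives a = 5/7, b = 8/7.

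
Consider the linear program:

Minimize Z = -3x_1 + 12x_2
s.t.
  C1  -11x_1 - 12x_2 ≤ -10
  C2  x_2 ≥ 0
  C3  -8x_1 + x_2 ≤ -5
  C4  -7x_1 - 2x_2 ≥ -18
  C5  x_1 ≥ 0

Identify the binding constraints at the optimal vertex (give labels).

C2 and C4

Extreme points and Z = -3x_1 + 12x_2:
  (10/11, 0) → Z = -30/11
  (70/107, 25/107) → Z = 90/107
  (18/7, 0) → Z = -54/7
  (28/23, 109/23) → Z = 1224/23

The minimum is at (18/7, 0). Substituting into each constraint, equality holds for C2 and C4; the remaining constraints have slack.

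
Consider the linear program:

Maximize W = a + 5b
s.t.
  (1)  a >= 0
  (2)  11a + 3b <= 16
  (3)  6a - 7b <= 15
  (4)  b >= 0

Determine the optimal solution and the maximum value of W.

The optimum lies where a = 0 and 11a + 3b = 16.
Solving simultaneously gives a = 0, b = 16/3.

a = 0, b = 16/3, maximum W = 80/3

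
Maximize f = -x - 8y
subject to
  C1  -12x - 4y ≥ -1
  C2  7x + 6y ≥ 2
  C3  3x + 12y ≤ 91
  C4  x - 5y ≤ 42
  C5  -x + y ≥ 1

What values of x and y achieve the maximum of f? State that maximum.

x = -4/13, y = 9/13, maximum f = -68/13

Corner points and f = -x - 8y:
  (-8/3, 33/4) → f = -190/3
  (-3/16, 13/16) → f = -101/16
  (-87/11, 631/66) → f = -2263/33
  (-4/13, 9/13) → f = -68/13

The binding constraints are 7x + 6y = 2 and -x + y = 1.
Solving simultaneously gives x = -4/13, y = 9/13.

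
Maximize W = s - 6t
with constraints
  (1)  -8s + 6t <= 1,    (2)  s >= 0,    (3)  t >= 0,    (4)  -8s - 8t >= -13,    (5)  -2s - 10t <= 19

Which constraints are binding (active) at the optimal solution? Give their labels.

Vertices and W = s - 6t:
  (0, 1/6) → W = -1
  (5/8, 1) → W = -43/8
  (0, 0) → W = 0
  (13/8, 0) → W = 13/8

The maximum is at (13/8, 0). Substituting into each constraint, equality holds for (3) and (4); the remaining constraints have slack.

(3) and (4)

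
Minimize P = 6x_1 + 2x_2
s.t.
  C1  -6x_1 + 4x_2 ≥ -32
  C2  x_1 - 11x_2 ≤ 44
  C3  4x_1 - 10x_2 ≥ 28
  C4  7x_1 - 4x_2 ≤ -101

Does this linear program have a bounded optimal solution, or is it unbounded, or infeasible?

The boundaries -6x_1 + 4x_2 = -32 and x_1 - 11x_2 = 44 meet at (88/31, -116/31), but that point violates 7x_1 - 4x_2 ≤ -101. Every candidate vertex is excluded by some other constraint, so the feasible region is empty.

infeasible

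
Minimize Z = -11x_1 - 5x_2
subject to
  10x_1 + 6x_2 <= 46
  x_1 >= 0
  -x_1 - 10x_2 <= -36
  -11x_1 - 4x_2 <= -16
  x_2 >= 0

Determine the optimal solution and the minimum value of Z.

x_1 = 122/47, x_2 = 157/47, minimum Z = -2127/47

Feasible corners and Z = -11x_1 - 5x_2:
  (0, 23/3) → Z = -115/3
  (122/47, 157/47) → Z = -2127/47
  (0, 4) → Z = -20
  (8/53, 190/53) → Z = -1038/53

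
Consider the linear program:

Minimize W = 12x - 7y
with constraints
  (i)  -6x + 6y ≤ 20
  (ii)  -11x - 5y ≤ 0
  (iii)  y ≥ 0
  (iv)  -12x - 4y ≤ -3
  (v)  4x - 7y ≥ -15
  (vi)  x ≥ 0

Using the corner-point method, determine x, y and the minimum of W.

Feasible corners and W = 12x - 7y:
  (1/4, 0) → W = 3
  (0, 3/4) → W = -21/4
  (0, 15/7) → W = -15
The feasible region is unbounded (it extends along (7, 4), (1, 0)), but W strictly increases along every unbounded feasible direction, so there is no improving ray and the minimum is attained at a vertex.

x = 0, y = 15/7, minimum W = -15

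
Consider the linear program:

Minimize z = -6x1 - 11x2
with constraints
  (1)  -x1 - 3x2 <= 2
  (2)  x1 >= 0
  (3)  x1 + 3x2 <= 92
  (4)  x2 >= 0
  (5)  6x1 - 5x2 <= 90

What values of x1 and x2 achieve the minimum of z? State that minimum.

Vertices and z = -6x1 - 11x2:
  (0, 92/3) → z = -1012/3
  (0, 0) → z = 0
  (730/23, 462/23) → z = -9462/23
  (15, 0) → z = -90

x1 = 730/23, x2 = 462/23, minimum z = -9462/23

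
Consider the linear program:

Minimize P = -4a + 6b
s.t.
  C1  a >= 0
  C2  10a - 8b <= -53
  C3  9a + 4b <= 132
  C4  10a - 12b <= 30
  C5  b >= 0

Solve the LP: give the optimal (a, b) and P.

a = 0, b = 53/8, minimum P = 159/4

Extreme points and P = -4a + 6b:
  (0, 53/8) → P = 159/4
  (0, 33) → P = 198
  (211/28, 1797/112) → P = 529/8

The optimum lies where a = 0 and 10a - 8b = -53.
Solving simultaneously gives a = 0, b = 53/8.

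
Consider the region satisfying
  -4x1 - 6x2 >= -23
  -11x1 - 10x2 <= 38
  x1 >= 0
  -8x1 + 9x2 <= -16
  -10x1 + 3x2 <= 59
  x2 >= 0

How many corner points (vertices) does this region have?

3

The feasible vertices (each the meet of two boundaries and inside every other half-plane) are:
  (101/28, 10/7)
  (23/4, 0)
  (2, 0)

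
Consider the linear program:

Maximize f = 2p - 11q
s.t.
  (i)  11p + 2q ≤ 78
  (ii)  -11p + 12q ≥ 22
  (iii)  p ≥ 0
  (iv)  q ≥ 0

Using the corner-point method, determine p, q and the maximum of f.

The binding constraints are -11p + 12q = 22 and p = 0.
Solving simultaneously gives p = 0, q = 11/6.

p = 0, q = 11/6, maximum f = -121/6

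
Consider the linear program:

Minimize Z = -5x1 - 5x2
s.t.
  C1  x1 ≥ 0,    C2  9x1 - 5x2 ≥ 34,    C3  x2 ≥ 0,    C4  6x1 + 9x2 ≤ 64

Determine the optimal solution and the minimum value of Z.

x1 = 32/3, x2 = 0, minimum Z = -160/3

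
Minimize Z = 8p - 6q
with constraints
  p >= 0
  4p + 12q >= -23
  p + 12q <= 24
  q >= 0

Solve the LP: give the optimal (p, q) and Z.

p = 0, q = 2, minimum Z = -12

Feasible corners and Z = 8p - 6q:
  (0, 2) → Z = -12
  (0, 0) → Z = 0
  (24, 0) → Z = 192

The optimum lies where p = 0 and p + 12q = 24.
Solving simultaneously gives p = 0, q = 2.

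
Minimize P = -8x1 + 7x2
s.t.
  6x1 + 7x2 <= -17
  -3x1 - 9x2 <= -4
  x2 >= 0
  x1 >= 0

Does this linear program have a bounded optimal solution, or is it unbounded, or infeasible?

infeasible

The boundaries 6x1 + 7x2 = -17 and -3x1 - 9x2 = -4 meet at (-181/33, 25/11), but that point violates x1 ≥ 0. Every candidate vertex is excluded by some other constraint, so the feasible region is empty.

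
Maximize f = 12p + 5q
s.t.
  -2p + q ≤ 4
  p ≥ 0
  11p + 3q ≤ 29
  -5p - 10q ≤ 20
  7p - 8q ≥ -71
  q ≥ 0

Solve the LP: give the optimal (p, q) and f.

p = 1, q = 6, maximum f = 42

Extreme points and f = 12p + 5q:
  (0, 4) → f = 20
  (1, 6) → f = 42
  (0, 0) → f = 0
  (29/11, 0) → f = 348/11

The binding constraints are -2p + q = 4 and 11p + 3q = 29.
Solving simultaneously gives p = 1, q = 6.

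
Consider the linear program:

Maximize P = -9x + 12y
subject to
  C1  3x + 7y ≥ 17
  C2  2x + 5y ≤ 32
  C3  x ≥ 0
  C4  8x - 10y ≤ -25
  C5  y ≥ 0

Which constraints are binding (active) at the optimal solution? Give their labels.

C2 and C3

Corner points and P = -9x + 12y:
  (0, 32/5) → P = 384/5
  (13/4, 51/10) → P = 639/20
  (0, 5/2) → P = 30

The maximum is at (0, 32/5). Substituting into each constraint, equality holds for C2 and C3; the remaining constraints have slack.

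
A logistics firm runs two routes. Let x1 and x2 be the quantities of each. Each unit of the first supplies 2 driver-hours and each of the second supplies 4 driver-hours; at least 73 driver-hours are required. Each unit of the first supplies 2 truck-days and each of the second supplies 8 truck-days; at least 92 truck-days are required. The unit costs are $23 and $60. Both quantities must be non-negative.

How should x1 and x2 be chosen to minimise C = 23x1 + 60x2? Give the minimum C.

The feasible region is unbounded (it extends along (0, 1), (1, 0)), but C strictly increases along every unbounded feasible direction, so there is no improving ray and the minimum is attained at a vertex.

x1 = 27, x2 = 19/4, minimum C = 906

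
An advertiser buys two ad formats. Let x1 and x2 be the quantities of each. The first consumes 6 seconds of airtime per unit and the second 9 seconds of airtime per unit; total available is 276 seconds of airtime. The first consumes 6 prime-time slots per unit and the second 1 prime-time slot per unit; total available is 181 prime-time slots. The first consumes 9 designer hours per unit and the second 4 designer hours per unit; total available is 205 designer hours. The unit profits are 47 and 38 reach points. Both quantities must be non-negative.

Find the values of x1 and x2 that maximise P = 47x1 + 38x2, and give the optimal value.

x1 = 13, x2 = 22, maximum P = 1447

Extreme points and P = 47x1 + 38x2:
  (0, 0) → P = 0
  (0, 92/3) → P = 3496/3
  (205/9, 0) → P = 9635/9
  (13, 22) → P = 1447

The binding constraints are 6x1 + 9x2 = 276 and 9x1 + 4x2 = 205.
Solving simultaneously gives x1 = 13, x2 = 22.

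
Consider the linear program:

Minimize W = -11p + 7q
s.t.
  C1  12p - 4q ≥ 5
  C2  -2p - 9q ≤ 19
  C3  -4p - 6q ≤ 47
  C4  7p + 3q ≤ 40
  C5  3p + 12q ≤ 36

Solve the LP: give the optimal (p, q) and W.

p = 139/19, q = -71/19, minimum W = -2026/19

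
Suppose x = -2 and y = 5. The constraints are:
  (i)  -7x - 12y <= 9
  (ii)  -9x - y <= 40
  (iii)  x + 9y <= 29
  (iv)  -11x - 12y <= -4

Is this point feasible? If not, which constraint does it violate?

not feasible — violates (iii)

Constraint (iii): x + 9y = 43, which is not ≤ 29. All other constraints are satisfied.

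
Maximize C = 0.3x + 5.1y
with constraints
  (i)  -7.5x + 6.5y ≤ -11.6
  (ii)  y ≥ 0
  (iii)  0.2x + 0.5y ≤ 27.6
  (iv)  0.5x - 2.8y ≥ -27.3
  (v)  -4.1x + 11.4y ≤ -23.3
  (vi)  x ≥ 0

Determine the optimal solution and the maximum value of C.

x = 707/9, y = 214/9, maximum C = 869/6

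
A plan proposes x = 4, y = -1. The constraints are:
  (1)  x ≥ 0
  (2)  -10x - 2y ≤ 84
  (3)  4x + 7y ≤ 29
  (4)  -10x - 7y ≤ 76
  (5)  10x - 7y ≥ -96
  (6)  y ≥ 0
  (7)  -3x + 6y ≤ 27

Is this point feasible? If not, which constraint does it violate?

not feasible — violates (6)

Constraint (6): y = -1, which is not ≥ 0. All other constraints are satisfied.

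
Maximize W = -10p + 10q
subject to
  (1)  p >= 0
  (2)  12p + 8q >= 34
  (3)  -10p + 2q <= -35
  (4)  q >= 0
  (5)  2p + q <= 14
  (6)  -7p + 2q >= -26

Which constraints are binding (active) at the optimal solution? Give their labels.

Vertices and W = -10p + 10q:
  (7/2, 0) → W = -35
  (9/2, 5) → W = 5
  (26/7, 0) → W = -260/7
  (54/11, 46/11) → W = -80/11

The maximum is at (9/2, 5). Substituting into each constraint, equality holds for (3) and (5); the remaining constraints have slack.

(3) and (5)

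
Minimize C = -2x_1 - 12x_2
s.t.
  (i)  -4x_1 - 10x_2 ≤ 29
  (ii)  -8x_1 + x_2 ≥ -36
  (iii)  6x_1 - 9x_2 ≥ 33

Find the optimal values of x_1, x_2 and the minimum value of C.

x_1 = 97/22, x_2 = -8/11, minimum C = -1/11

Feasible corners and C = -2x_1 - 12x_2:
  (331/84, -94/21) → C = 275/6
  (23/32, -51/16) → C = 589/16
  (97/22, -8/11) → C = -1/11

The optimum lies where -8x_1 + x_2 = -36 and 6x_1 - 9x_2 = 33.
Solving simultaneously gives x_1 = 97/22, x_2 = -8/11.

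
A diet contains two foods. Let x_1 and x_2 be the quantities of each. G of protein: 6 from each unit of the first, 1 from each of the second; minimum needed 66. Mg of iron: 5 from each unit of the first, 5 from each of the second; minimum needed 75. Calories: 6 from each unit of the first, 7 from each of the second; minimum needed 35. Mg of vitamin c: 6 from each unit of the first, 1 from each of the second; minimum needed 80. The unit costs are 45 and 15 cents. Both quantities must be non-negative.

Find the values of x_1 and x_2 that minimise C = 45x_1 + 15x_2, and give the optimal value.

x_1 = 13, x_2 = 2, minimum C = 615

Feasible corners and C = 45x_1 + 15x_2:
  (0, 80) → C = 1200
  (15, 0) → C = 675
  (13, 2) → C = 615
The feasible region is unbounded (it extends along (0, 1), (1, 0)), but C strictly increases along every unbounded feasible direction, so there is no improving ray and the minimum is attained at a vertex.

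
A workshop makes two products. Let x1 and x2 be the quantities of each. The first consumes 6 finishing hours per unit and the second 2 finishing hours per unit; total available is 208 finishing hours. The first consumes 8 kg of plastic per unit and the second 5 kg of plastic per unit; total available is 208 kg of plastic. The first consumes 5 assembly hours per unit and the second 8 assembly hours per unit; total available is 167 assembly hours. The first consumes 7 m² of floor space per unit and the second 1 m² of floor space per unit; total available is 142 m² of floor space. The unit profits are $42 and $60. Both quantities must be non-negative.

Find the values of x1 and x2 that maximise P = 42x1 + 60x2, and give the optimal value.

Corner points and P = 42x1 + 60x2:
  (0, 0) → P = 0
  (0, 167/8) → P = 2505/2
  (142/7, 0) → P = 852
  (19, 9) → P = 1338

x1 = 19, x2 = 9, maximum P = 1338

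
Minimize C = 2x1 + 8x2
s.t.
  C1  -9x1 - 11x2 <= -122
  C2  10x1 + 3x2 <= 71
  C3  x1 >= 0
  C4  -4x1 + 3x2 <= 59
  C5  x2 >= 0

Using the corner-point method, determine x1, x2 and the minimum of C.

x1 = 5, x2 = 7, minimum C = 66

Vertices and C = 2x1 + 8x2:
  (5, 7) → C = 66
  (0, 122/11) → C = 976/11
  (6/7, 437/21) → C = 3532/21
  (0, 59/3) → C = 472/3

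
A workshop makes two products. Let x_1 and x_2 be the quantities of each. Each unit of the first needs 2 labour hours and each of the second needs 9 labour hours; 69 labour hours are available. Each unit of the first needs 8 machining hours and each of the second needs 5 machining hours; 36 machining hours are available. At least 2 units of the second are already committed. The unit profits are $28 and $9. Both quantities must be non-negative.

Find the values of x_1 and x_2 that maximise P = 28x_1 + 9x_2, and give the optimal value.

x_1 = 13/4, x_2 = 2, maximum P = 109

Corner points and P = 28x_1 + 9x_2:
  (0, 36/5) → P = 324/5
  (0, 2) → P = 18
  (13/4, 2) → P = 109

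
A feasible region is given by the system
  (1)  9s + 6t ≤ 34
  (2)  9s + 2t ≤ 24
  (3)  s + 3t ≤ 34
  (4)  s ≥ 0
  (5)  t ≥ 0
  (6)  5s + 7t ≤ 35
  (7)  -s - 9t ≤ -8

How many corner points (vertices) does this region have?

5

Pairwise boundary intersections that survive every other constraint:
  (19/9, 5/2)
  (28/33, 145/33)
  (200/79, 48/79)
  (0, 5)
  (0, 8/9)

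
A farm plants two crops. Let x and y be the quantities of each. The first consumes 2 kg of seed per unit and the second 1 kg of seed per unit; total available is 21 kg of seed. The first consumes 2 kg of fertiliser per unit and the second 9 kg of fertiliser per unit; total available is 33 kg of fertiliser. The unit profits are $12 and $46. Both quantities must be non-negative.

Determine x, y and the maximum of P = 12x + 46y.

Vertices and P = 12x + 46y:
  (0, 0) → P = 0
  (0, 11/3) → P = 506/3
  (21/2, 0) → P = 126
  (39/4, 3/2) → P = 186

x = 39/4, y = 3/2, maximum P = 186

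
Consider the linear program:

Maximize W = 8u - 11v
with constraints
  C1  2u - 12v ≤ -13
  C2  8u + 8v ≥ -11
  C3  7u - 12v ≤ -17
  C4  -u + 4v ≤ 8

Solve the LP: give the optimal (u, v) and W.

u = 7/4, v = 39/16, maximum W = -205/16

At the optimal vertex, 7u - 12v = -17 and -u + 4v = 8.
Solving simultaneously gives u = 7/4, v = 39/16.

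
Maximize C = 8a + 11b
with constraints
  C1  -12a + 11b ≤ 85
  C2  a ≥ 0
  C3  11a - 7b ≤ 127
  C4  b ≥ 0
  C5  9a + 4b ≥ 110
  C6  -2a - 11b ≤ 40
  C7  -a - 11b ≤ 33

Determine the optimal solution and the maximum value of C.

Extreme points and C = 8a + 11b:
  (1992/37, 2459/37) → C = 42985/37
  (290/49, 695/49) → C = 9965/49
  (1278/107, 67/107) → C = 10961/107

a = 1992/37, b = 2459/37, maximum C = 42985/37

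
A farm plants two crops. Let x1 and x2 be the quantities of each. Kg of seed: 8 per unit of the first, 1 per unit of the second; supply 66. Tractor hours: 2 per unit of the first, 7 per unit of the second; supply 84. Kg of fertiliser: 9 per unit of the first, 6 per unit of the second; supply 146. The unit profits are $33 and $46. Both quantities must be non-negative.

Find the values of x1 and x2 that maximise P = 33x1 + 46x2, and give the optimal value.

x1 = 7, x2 = 10, maximum P = 691

Corner points and P = 33x1 + 46x2:
  (0, 0) → P = 0
  (0, 12) → P = 552
  (33/4, 0) → P = 1089/4
  (7, 10) → P = 691

The binding constraints are 8x1 + x2 = 66 and 2x1 + 7x2 = 84.
Solving simultaneously gives x1 = 7, x2 = 10.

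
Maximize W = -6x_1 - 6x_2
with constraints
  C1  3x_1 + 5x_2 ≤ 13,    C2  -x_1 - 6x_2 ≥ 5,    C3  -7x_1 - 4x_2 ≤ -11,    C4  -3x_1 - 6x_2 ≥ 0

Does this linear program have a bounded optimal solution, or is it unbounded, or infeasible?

From the feasible point (26, -13), moving in the direction (4, -7) keeps every constraint satisfied while W increases without bound.

unbounded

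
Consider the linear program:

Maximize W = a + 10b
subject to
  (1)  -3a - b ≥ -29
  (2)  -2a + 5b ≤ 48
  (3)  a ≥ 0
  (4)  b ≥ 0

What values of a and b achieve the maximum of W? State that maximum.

Corner points and W = a + 10b:
  (97/17, 202/17) → W = 2117/17
  (29/3, 0) → W = 29/3
  (0, 48/5) → W = 96
  (0, 0) → W = 0

The binding constraints are -3a - b = -29 and -2a + 5b = 48.
Solving simultaneously gives a = 97/17, b = 202/17.

a = 97/17, b = 202/17, maximum W = 2117/17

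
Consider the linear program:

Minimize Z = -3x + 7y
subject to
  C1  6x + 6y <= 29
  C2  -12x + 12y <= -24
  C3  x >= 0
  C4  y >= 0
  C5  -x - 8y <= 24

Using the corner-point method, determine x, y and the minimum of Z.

Corner points and Z = -3x + 7y:
  (41/12, 17/12) → Z = -1/3
  (29/6, 0) → Z = -29/2
  (2, 0) → Z = -6

x = 29/6, y = 0, minimum Z = -29/2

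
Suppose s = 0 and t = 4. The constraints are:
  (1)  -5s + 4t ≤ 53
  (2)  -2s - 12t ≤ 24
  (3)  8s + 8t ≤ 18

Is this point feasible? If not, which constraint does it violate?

Constraint (3): 8s + 8t = 32, which is not ≤ 18. All other constraints are satisfied.

not feasible — violates (3)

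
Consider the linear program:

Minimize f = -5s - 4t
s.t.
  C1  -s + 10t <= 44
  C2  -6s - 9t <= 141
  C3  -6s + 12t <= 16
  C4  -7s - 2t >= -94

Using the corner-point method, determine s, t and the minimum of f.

Corner points and f = -5s - 4t:
  (23/3, 31/6) → f = -59
  (71/6, 67/12) → f = -163/2
  (-102/7, -125/21) → f = 290/3
  (376/17, -517/17) → f = 188/17

At the optimal vertex, -s + 10t = 44 and -7s - 2t = -94.
Solving simultaneously gives s = 71/6, t = 67/12.

s = 71/6, t = 67/12, minimum f = -163/2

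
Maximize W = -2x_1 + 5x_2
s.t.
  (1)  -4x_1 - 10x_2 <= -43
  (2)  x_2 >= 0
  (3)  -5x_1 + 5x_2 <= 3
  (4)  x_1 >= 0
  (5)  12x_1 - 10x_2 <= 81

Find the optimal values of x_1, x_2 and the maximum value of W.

Vertices and W = -2x_1 + 5x_2:
  (37/14, 227/70) → W = 153/14
  (31/4, 6/5) → W = -19/2
  (87/2, 441/10) → W = 267/2

x_1 = 87/2, x_2 = 441/10, maximum W = 267/2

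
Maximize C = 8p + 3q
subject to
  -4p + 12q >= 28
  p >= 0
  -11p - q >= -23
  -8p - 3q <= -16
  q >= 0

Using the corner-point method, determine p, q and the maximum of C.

p = 0, q = 23, maximum C = 69

Vertices and C = 8p + 3q:
  (31/17, 50/17) → C = 398/17
  (1, 8/3) → C = 16
  (0, 23) → C = 69
  (0, 16/3) → C = 16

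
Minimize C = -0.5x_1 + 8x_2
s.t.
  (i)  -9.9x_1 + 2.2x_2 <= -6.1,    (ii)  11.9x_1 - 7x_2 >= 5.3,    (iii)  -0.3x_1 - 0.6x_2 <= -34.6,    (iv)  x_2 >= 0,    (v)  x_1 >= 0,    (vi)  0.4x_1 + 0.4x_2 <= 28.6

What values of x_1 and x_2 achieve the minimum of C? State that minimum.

x_1 = 83/3, x_2 = 263/6, minimum C = 2021/6

Extreme points and C = -0.5x_1 + 8x_2:
  (12269/462, 41015/924) → C = 315851/924
  (562/21, 1879/42) → C = 7235/21
  (83/3, 263/6) → C = 2021/6

At the optimal vertex, -0.3x_1 - 0.6x_2 = -34.6 and 0.4x_1 + 0.4x_2 = 28.6.
Solving simultaneously gives x_1 = 83/3, x_2 = 263/6.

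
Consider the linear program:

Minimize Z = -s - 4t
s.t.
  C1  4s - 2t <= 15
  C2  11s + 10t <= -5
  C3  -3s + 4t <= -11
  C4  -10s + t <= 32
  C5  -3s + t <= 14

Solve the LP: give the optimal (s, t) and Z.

s = 45/37, t = -68/37, minimum Z = 227/37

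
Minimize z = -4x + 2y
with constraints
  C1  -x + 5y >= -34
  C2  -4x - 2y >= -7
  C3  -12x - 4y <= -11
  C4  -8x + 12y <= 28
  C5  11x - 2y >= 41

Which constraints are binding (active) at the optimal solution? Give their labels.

Extreme points and z = -4x + 2y:
  (103/22, -129/22) → z = -335/11
  (191/64, -397/64) → z = -779/32
  (16/5, -29/10) → z = -93/5
  (93/34, -371/68) → z = -743/34

The minimum is at (103/22, -129/22). Substituting into each constraint, equality holds for C1 and C2; the remaining constraints have slack.

C1 and C2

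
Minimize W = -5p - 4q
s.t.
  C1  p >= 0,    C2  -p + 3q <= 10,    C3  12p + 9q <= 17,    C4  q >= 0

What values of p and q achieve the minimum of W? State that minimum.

p = 0, q = 17/9, minimum W = -68/9

Vertices and W = -5p - 4q:
  (0, 17/9) → W = -68/9
  (0, 0) → W = 0
  (17/12, 0) → W = -85/12

At the optimal vertex, p = 0 and 12p + 9q = 17.
Solving simultaneously gives p = 0, q = 17/9.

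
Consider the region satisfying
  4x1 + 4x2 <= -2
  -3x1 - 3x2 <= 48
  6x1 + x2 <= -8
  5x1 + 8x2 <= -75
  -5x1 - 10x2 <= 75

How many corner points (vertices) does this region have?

The feasible vertices (each the meet of two boundaries and inside every other half-plane) are:
  (-53/3, 5/3)
  (-17, 1)
  (-15, 0)

3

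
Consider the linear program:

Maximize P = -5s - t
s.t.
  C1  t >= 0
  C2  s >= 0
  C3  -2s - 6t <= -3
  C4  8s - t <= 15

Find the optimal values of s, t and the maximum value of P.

Feasible corners and P = -5s - t:
  (3/2, 0) → P = -15/2
  (15/8, 0) → P = -75/8
  (0, 1/2) → P = -1/2
The feasible region is unbounded (it extends along (0, 1), (1, 8)), but P strictly decreases along every unbounded feasible direction, so there is no improving ray and the maximum is attained at a vertex.

The binding constraints are s = 0 and -2s - 6t = -3.
Solving simultaneously gives s = 0, t = 1/2.

s = 0, t = 1/2, maximum P = -1/2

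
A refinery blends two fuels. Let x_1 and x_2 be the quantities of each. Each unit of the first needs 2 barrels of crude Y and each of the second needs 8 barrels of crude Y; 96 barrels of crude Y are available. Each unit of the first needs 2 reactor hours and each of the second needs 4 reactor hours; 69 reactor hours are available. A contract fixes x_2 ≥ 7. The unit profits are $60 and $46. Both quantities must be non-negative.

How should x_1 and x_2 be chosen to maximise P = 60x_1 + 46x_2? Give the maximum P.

x_1 = 20, x_2 = 7, maximum P = 1522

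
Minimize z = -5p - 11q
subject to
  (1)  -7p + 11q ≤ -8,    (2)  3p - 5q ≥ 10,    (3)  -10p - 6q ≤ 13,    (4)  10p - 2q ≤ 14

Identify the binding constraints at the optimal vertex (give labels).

Feasible corners and z = -5p - 11q:
  (-5/68, -139/68) → z = 777/34
  (25/22, -29/22) → z = 97/11
  (29/40, -27/8) → z = 67/2

The minimum is at (25/22, -29/22). Substituting into each constraint, equality holds for (2) and (4); the remaining constraints have slack.

(2) and (4)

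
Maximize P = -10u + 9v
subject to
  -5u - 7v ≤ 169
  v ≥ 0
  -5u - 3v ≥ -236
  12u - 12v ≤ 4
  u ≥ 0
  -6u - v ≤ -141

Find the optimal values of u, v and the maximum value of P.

u = 187/13, v = 711/13, maximum P = 4529/13

Corner points and P = -10u + 9v:
  (237/8, 703/24) → P = -261/8
  (187/13, 711/13) → P = 4529/13
  (424/21, 139/7) → P = -487/21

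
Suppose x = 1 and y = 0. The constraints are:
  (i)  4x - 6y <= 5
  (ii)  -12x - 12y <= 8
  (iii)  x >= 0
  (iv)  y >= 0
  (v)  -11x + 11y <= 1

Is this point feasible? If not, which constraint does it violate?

feasible

(i): 4 ≤ 5 ✓
(ii): -12 ≤ 8 ✓
(iii): 1 ≥ 0 ✓
(iv): 0 ≥ 0 ✓
(v): -11 ≤ 1 ✓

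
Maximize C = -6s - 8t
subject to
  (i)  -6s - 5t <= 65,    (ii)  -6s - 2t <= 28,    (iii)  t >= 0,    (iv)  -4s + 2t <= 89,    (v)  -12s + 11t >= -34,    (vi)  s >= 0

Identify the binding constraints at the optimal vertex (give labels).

(iii) and (vi)

Corner points and C = -6s - 8t:
  (17/6, 0) → C = -17
  (0, 0) → C = 0
  (0, 89/2) → C = -356
The feasible region is unbounded (it extends along (1, 2), (11, 12)), but C strictly decreases along every unbounded feasible direction, so there is no improving ray and the maximum is attained at a vertex.

The maximum is at (0, 0). Substituting into each constraint, equality holds for (iii) and (vi); the remaining constraints have slack.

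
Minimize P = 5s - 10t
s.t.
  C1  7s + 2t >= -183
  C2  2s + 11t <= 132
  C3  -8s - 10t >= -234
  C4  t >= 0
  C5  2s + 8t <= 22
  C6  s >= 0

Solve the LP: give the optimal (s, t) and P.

Extreme points and P = 5s - 10t:
  (11, 0) → P = 55
  (0, 0) → P = 0
  (0, 11/4) → P = -55/2

The binding constraints are 2s + 8t = 22 and s = 0.
Solving simultaneously gives s = 0, t = 11/4.

s = 0, t = 11/4, minimum P = -55/2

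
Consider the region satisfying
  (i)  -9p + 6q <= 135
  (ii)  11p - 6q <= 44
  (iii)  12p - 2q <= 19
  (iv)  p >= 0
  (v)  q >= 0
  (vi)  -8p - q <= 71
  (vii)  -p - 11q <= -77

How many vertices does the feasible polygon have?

4

Intersecting each pair of boundary lines and keeping only the points that satisfy every inequality leaves:
  (64/9, 199/6)
  (0, 45/2)
  (363/134, 905/134)
  (0, 7)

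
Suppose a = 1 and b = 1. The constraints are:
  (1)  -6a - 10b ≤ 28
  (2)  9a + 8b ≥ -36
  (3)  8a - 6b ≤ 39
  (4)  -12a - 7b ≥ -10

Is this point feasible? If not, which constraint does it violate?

Constraint (4): -12a - 7b = -19, which is not ≥ -10. All other constraints are satisfied.

not feasible — violates (4)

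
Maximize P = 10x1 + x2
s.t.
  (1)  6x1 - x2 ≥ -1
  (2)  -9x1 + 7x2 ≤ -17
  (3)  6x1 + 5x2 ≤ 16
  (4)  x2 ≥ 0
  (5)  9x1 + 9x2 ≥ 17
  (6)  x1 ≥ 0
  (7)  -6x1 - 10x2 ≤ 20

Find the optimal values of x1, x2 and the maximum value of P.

Corner points and P = 10x1 + x2:
  (197/87, 14/29) → P = 2012/87
  (17/9, 0) → P = 170/9
  (8/3, 0) → P = 80/3

At the optimal vertex, 6x1 + 5x2 = 16 and x2 = 0.
Solving simultaneously gives x1 = 8/3, x2 = 0.

x1 = 8/3, x2 = 0, maximum P = 80/3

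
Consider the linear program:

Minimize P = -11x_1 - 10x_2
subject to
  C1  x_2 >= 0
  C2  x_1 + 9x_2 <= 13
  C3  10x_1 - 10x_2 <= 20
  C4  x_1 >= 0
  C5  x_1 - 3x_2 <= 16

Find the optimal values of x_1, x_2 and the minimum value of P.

Vertices and P = -11x_1 - 10x_2:
  (2, 0) → P = -22
  (0, 0) → P = 0
  (31/10, 11/10) → P = -451/10
  (0, 13/9) → P = -130/9

x_1 = 31/10, x_2 = 11/10, minimum P = -451/10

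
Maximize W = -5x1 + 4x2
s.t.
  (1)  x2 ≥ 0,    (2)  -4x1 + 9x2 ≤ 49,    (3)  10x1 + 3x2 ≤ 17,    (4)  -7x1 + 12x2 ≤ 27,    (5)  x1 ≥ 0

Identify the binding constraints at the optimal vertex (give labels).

(4) and (5)

Extreme points and W = -5x1 + 4x2:
  (17/10, 0) → W = -17/2
  (0, 0) → W = 0
  (41/47, 389/141) → W = 941/141
  (0, 9/4) → W = 9

The maximum is at (0, 9/4). Substituting into each constraint, equality holds for (4) and (5); the remaining constraints have slack.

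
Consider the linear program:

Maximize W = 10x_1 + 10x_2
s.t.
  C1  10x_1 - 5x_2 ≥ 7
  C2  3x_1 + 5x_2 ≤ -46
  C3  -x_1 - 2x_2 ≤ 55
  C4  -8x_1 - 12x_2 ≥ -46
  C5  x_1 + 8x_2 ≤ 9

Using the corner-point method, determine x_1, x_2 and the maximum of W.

Corner points and W = 10x_1 + 10x_2:
  (-3, -37/5) → W = -104
  (-261/25, -557/25) → W = -1636/5
  (183, -119) → W = 640

The optimum lies where 3x_1 + 5x_2 = -46 and -x_1 - 2x_2 = 55.
Solving simultaneously gives x_1 = 183, x_2 = -119.

x_1 = 183, x_2 = -119, maximum W = 640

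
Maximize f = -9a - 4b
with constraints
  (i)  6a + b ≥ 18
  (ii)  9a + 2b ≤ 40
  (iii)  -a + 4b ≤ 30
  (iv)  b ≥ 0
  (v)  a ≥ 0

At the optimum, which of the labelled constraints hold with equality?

Feasible corners and f = -9a - 4b:
  (42/25, 198/25) → f = -234/5
  (3, 0) → f = -27
  (50/19, 155/19) → f = -1070/19
  (40/9, 0) → f = -40

The maximum is at (3, 0). Substituting into each constraint, equality holds for (i) and (iv); the remaining constraints have slack.

(i) and (iv)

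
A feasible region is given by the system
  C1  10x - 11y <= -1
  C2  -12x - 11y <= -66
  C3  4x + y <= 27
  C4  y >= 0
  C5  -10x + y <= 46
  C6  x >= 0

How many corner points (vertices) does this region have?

4

Intersecting each pair of boundary lines and keeping only the points that satisfy every inequality leaves:
  (65/22, 336/121)
  (148/27, 137/27)
  (0, 6)
  (0, 27)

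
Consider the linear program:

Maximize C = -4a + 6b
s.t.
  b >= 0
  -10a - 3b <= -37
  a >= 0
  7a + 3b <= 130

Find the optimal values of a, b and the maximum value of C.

a = 0, b = 130/3, maximum C = 260

Vertices and C = -4a + 6b:
  (37/10, 0) → C = -74/5
  (130/7, 0) → C = -520/7
  (0, 37/3) → C = 74
  (0, 130/3) → C = 260

The binding constraints are a = 0 and 7a + 3b = 130.
Solving simultaneously gives a = 0, b = 130/3.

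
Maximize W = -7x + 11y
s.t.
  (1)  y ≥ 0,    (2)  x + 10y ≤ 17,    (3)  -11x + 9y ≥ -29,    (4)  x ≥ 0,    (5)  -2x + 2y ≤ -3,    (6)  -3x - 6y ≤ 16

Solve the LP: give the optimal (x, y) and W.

x = 32/11, y = 31/22, maximum W = -107/22

Extreme points and W = -7x + 11y:
  (29/11, 0) → W = -203/11
  (3/2, 0) → W = -21/2
  (443/119, 158/119) → W = -1363/119
  (32/11, 31/22) → W = -107/22

At the optimal vertex, x + 10y = 17 and -2x + 2y = -3.
Solving simultaneously gives x = 32/11, y = 31/22.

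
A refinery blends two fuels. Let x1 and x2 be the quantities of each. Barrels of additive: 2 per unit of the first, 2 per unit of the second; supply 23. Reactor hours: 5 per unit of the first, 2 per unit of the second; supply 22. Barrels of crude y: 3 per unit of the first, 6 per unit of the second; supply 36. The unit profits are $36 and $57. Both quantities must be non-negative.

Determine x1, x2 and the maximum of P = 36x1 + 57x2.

x1 = 5/2, x2 = 19/4, maximum P = 1443/4

Feasible corners and P = 36x1 + 57x2:
  (0, 0) → P = 0
  (0, 6) → P = 342
  (22/5, 0) → P = 792/5
  (5/2, 19/4) → P = 1443/4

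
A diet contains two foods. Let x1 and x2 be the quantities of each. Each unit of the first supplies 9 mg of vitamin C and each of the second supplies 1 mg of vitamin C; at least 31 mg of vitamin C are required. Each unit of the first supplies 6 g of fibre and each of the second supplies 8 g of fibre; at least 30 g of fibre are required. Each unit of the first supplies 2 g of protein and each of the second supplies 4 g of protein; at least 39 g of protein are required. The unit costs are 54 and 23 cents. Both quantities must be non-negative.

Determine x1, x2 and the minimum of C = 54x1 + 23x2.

The feasible region is unbounded (it extends along (0, 1), (1, 0)), but C strictly increases along every unbounded feasible direction, so there is no improving ray and the minimum is attained at a vertex.

The binding constraints are 9x1 + x2 = 31 and 2x1 + 4x2 = 39.
Solving simultaneously gives x1 = 5/2, x2 = 17/2.

x1 = 5/2, x2 = 17/2, minimum C = 661/2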